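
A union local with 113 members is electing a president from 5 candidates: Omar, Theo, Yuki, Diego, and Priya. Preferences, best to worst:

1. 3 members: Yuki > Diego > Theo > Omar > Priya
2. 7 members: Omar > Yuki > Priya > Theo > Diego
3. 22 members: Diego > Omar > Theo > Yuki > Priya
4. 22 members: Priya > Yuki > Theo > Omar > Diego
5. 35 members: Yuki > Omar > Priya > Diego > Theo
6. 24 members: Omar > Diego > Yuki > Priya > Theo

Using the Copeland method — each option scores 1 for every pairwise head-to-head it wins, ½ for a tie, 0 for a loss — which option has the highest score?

Omar: beats Theo, Diego, and Priya; loses to Yuki → score 3.
Theo: loses to Omar, Yuki, Diego, and Priya → score 0.
Yuki: beats Omar, Theo, Diego, and Priya → score 4.
Diego: beats Theo; loses to Omar, Yuki, and Priya → score 1.
Priya: beats Theo and Diego; loses to Omar and Yuki → score 2.
Yuki has the best pairwise record.

Yuki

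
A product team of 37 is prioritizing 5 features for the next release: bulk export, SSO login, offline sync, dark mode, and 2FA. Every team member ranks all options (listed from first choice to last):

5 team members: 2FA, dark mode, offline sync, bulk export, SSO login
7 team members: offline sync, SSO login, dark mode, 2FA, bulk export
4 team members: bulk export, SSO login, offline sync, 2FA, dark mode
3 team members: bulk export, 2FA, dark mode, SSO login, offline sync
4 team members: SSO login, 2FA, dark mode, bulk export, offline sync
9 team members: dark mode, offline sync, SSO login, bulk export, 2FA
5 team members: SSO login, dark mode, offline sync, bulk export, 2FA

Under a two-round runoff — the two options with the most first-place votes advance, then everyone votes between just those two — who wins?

Round 1 first-place votes: bulk export 7, SSO login 9, offline sync 7, dark mode 9, 2FA 5.
SSO login and dark mode advance.
Runoff: SSO login is preferred to dark mode by 20 voters; dark mode by 17.
SSO login wins the runoff.

SSO login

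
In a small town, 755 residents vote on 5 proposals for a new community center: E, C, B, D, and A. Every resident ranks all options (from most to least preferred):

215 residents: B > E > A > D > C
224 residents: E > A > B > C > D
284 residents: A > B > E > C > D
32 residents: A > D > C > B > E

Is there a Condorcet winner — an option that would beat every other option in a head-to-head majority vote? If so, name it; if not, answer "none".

none

Checking pairwise contests:
B beats E 531–224.
E beats C 723–32.
A beats B 540–215.
E beats D 723–32.
E beats A 439–316.
Every option loses at least one head-to-head, so there is no Condorcet winner.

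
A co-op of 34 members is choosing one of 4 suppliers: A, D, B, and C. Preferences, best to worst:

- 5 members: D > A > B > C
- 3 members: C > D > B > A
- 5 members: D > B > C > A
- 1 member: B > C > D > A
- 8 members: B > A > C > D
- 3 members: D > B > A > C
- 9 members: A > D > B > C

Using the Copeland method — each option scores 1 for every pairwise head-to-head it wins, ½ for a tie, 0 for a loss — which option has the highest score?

A: beats C; ties D; loses to B → score 1.5.
D: beats B and C; ties A → score 2.5.
B: beats A and C; loses to D → score 2.
C: loses to A, D, and B → score 0.
D has the best pairwise record.

D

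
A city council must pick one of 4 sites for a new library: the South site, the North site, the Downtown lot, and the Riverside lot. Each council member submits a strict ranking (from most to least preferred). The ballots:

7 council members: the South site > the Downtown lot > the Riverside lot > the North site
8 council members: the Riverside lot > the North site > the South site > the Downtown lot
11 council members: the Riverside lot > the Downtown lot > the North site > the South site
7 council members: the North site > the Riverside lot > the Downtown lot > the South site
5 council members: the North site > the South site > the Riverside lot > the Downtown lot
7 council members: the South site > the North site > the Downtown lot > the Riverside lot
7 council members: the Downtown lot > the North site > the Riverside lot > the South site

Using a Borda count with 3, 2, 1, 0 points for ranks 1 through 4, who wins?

the North site

the South site: 7·3 + 8·1 + 11·0 + 7·0 + 5·2 + 7·3 + 7·0 = 60
the North site: 7·0 + 8·2 + 11·1 + 7·3 + 5·3 + 7·2 + 7·2 = 91
the Downtown lot: 7·2 + 8·0 + 11·2 + 7·1 + 5·0 + 7·1 + 7·3 = 71
the Riverside lot: 7·1 + 8·3 + 11·3 + 7·2 + 5·1 + 7·0 + 7·1 = 90
the North site has the highest Borda score (91).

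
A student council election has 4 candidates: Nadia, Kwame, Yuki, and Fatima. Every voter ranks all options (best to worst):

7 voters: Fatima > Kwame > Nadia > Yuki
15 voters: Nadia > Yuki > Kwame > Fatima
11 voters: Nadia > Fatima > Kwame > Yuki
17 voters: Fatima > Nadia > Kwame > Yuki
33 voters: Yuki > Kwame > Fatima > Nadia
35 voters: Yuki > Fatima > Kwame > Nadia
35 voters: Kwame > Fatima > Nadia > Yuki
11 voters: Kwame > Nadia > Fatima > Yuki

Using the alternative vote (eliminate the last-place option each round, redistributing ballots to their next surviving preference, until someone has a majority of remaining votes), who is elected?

Yuki

Round 1: Nadia 26, Kwame 46, Yuki 68, Fatima 24. Eliminate Fatima.
Round 2: Nadia 43, Kwame 53, Yuki 68. Eliminate Nadia.
Round 3: Kwame 81, Yuki 83. Yuki has a majority.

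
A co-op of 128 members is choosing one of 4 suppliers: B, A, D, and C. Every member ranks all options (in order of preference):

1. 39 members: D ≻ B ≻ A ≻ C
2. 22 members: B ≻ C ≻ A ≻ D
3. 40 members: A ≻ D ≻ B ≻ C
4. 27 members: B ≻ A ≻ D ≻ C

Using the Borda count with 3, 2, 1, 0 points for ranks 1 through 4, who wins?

B

B: 39·2 + 22·3 + 40·1 + 27·3 = 265
A: 39·1 + 22·1 + 40·3 + 27·2 = 235
D: 39·3 + 22·0 + 40·2 + 27·1 = 224
C: 39·0 + 22·2 + 40·0 + 27·0 = 44
B has the highest Borda score (265).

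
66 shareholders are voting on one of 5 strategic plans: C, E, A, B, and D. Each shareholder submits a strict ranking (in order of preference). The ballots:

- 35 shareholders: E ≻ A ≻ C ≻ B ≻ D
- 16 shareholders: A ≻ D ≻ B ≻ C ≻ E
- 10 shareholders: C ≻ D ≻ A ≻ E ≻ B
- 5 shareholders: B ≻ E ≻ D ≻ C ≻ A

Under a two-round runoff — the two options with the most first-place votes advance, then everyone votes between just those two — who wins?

Round 1 first-place votes: C 10, E 35, A 16, B 5, D 0.
E and A advance.
Runoff: E is preferred to A by 40 voters; A by 26.
E wins the runoff.

E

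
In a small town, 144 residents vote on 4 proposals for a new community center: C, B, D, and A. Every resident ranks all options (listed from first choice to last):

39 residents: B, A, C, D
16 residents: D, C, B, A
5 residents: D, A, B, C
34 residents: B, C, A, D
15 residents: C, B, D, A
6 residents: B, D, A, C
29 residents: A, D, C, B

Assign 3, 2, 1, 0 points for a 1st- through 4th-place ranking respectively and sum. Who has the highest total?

C: 39·1 + 16·2 + 5·0 + 34·2 + 15·3 + 6·0 + 29·1 = 213
B: 39·3 + 16·1 + 5·1 + 34·3 + 15·2 + 6·3 + 29·0 = 288
D: 39·0 + 16·3 + 5·3 + 34·0 + 15·1 + 6·2 + 29·2 = 148
A: 39·2 + 16·0 + 5·2 + 34·1 + 15·0 + 6·1 + 29·3 = 215
B has the highest Borda score (288).

B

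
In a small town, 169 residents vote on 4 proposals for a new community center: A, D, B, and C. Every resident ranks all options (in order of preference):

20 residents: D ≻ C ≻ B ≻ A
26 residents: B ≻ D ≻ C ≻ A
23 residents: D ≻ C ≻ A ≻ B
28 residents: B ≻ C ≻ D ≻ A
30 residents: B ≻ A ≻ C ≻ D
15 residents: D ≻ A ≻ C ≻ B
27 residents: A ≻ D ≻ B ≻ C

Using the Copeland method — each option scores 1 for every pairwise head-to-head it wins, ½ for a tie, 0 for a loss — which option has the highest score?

A: loses to D, B, and C → score 0.
D: beats A, B, and C → score 3.
B: beats A and C; loses to D → score 2.
C: beats A; loses to D and B → score 1.
D has the best pairwise record.

D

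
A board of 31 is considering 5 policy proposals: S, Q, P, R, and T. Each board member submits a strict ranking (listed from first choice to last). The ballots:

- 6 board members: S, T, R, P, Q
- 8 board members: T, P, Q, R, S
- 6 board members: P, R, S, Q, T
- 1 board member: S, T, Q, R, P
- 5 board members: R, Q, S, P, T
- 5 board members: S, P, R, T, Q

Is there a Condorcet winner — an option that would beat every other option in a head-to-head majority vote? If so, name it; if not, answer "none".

none

Checking pairwise contests:
R beats S 19–12.
S beats Q 18–13.
S beats P 17–14.
P beats R 19–12.
S beats T 23–8.
Every option loses at least one head-to-head, so there is no Condorcet winner.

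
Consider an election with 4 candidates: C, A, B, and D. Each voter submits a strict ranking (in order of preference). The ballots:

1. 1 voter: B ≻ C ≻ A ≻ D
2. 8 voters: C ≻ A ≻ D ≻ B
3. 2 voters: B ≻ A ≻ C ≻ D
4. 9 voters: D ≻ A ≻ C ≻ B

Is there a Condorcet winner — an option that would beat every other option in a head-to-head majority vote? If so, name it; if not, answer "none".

A

A vs C: 11–9 for A.
A vs B: 17–3 for A.
A vs D: 11–9 for A.
A beats every other option head-to-head.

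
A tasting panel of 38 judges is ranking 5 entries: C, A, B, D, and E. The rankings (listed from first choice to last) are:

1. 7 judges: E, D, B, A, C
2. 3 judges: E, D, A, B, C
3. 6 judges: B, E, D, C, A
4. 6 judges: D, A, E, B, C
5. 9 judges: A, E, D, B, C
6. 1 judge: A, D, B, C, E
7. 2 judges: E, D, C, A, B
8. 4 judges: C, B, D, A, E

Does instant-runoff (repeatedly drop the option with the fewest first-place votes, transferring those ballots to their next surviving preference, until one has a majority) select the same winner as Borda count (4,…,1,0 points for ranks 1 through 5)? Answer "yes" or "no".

Instant-runoff — R1 C 4, A 10, B 6, D 6, E 12 (C out); R2 A 10, B 10, D 6, E 12 (D out); R3 A 16, B 10, E 12 (B out); R4 A 20, E 18 (A winner). Winner: A.
Borda — scores: C 27, A 77, B 70, D 101, E 105. Winner: E.
The two methods disagree.

no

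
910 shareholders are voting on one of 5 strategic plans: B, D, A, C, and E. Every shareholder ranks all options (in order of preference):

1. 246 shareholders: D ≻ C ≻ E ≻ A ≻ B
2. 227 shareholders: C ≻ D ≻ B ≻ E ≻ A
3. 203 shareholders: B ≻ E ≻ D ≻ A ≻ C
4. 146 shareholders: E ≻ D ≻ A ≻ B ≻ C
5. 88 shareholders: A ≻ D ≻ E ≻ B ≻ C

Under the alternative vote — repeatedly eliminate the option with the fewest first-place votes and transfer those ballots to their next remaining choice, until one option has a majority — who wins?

Round 1: B 203, D 246, A 88, C 227, E 146. Eliminate A.
Round 2: B 203, D 334, C 227, E 146. Eliminate E.
Round 3: B 203, D 480, C 227. D has a majority.

D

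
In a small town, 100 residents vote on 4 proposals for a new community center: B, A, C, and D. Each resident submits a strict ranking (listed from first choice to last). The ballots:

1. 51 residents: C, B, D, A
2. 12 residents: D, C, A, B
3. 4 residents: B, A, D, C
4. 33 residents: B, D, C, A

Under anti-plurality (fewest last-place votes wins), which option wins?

Last-place votes: B 12, A 84, C 4, D 0.
D is ranked last by the fewest voters, so D wins.

D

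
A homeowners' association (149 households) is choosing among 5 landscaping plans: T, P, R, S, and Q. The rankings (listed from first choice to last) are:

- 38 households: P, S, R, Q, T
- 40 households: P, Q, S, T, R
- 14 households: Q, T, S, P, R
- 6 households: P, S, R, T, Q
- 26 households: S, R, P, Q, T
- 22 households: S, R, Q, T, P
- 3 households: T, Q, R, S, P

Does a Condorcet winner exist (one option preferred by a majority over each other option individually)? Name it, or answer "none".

P vs T: 110–39 for P.
P vs R: 98–51 for P.
P vs S: 84–65 for P.
P vs Q: 110–39 for P.
P beats every other option head-to-head.

P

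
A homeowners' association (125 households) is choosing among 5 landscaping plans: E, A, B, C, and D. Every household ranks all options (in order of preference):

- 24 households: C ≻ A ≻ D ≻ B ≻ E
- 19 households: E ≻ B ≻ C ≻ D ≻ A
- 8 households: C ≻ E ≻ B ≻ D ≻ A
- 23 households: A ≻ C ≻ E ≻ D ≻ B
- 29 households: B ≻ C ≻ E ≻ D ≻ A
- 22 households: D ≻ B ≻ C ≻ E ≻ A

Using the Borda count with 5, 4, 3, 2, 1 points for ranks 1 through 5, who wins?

E: 24·1 + 19·5 + 8·4 + 23·3 + 29·3 + 22·2 = 351
A: 24·4 + 19·1 + 8·1 + 23·5 + 29·1 + 22·1 = 289
B: 24·2 + 19·4 + 8·3 + 23·1 + 29·5 + 22·4 = 404
C: 24·5 + 19·3 + 8·5 + 23·4 + 29·4 + 22·3 = 491
D: 24·3 + 19·2 + 8·2 + 23·2 + 29·2 + 22·5 = 340
C has the highest Borda score (491).

C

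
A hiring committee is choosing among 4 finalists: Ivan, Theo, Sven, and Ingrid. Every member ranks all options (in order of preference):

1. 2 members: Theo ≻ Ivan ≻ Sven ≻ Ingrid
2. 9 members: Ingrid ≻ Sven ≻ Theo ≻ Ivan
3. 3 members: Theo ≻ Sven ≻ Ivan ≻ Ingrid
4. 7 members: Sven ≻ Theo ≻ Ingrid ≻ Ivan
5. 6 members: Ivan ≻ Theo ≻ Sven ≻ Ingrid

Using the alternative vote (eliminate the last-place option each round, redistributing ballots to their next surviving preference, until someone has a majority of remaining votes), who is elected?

Sven

Round 1: Ivan 6, Theo 5, Sven 7, Ingrid 9. Eliminate Theo.
Round 2: Ivan 8, Sven 10, Ingrid 9. Eliminate Ivan.
Round 3: Sven 18, Ingrid 9. Sven has a majority.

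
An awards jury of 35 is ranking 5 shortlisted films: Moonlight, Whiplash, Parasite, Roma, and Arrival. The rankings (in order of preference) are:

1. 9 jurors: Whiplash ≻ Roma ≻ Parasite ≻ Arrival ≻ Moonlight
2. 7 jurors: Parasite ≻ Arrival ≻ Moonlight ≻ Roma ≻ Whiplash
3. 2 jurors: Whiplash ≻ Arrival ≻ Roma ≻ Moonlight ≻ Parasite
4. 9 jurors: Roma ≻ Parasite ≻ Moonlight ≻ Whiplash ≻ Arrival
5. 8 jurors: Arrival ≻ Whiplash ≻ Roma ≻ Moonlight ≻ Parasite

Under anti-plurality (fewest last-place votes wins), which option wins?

Last-place votes: Moonlight 9, Whiplash 7, Parasite 10, Roma 0, Arrival 9.
Roma is ranked last by the fewest voters, so Roma wins.

Roma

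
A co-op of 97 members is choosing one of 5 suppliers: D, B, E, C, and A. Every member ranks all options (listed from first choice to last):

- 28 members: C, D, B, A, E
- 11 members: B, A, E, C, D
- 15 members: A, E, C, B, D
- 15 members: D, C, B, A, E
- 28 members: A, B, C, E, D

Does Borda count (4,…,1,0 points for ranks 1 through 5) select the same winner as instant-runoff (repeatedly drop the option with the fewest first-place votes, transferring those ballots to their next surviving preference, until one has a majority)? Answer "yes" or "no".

Borda — scores: D 144, B 229, E 95, C 254, A 248. Winner: C.
Instant-runoff — R1 D 15, B 11, E 0, C 28, A 43 (E out); R2 D 15, B 11, C 28, A 43 (B out); R3 D 15, C 28, A 54 (A winner). Winner: A.
The two methods disagree.

no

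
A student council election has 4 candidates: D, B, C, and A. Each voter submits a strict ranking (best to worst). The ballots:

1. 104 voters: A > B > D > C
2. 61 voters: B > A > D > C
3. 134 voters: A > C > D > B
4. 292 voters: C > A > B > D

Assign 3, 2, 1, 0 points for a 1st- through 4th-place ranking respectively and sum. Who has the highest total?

A

D: 104·1 + 61·1 + 134·1 + 292·0 = 299
B: 104·2 + 61·3 + 134·0 + 292·1 = 683
C: 104·0 + 61·0 + 134·2 + 292·3 = 1144
A: 104·3 + 61·2 + 134·3 + 292·2 = 1420
A has the highest Borda score (1420).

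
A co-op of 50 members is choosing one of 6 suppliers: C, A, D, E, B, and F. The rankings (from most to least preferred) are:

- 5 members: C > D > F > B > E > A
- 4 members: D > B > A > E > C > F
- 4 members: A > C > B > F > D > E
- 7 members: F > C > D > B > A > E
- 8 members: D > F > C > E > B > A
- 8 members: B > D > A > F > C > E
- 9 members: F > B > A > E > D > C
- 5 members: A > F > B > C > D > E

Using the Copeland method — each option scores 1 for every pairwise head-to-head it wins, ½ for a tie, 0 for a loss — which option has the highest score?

C: beats E; loses to A, D, B, and F → score 1.
A: beats C and E; loses to D, B, and F → score 2.
D: beats C, A, and E; ties F; loses to B → score 3.5.
E: loses to C, A, D, B, and F → score 0.
B: beats C, A, D, and E; loses to F → score 4.
F: beats C, A, E, and B; ties D → score 4.5.
F has the best pairwise record.

F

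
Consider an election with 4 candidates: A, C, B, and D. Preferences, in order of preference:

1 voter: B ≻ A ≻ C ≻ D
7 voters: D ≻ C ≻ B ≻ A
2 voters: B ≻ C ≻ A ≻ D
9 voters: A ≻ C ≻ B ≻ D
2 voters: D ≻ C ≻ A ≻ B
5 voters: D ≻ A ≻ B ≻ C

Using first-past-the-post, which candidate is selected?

First-place votes: A 9, C 0, B 3, D 14.
D has the most first-place votes.

D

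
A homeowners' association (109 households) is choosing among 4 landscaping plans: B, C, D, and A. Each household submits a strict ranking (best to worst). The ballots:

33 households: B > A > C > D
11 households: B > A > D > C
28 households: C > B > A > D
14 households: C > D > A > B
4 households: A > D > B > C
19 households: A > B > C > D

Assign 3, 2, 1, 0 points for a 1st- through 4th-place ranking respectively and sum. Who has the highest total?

B: 33·3 + 11·3 + 28·2 + 14·0 + 4·1 + 19·2 = 230
C: 33·1 + 11·0 + 28·3 + 14·3 + 4·0 + 19·1 = 178
D: 33·0 + 11·1 + 28·0 + 14·2 + 4·2 + 19·0 = 47
A: 33·2 + 11·2 + 28·1 + 14·1 + 4·3 + 19·3 = 199
B has the highest Borda score (230).

B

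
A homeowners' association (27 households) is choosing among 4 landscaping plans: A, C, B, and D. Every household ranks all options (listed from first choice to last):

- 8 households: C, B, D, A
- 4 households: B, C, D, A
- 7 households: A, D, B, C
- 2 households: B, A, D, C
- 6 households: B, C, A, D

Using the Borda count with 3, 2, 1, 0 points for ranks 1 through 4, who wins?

B

A: 8·0 + 4·0 + 7·3 + 2·2 + 6·1 = 31
C: 8·3 + 4·2 + 7·0 + 2·0 + 6·2 = 44
B: 8·2 + 4·3 + 7·1 + 2·3 + 6·3 = 59
D: 8·1 + 4·1 + 7·2 + 2·1 + 6·0 = 28
B has the highest Borda score (59).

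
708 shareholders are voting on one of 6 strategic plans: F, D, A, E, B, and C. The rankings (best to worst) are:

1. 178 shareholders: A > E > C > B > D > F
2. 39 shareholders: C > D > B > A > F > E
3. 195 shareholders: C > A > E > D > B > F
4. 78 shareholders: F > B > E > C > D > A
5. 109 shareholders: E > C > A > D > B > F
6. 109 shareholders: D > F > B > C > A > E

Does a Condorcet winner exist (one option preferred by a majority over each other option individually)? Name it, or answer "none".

Checking pairwise contests:
D beats F 630–78.
A beats D 482–226.
C beats A 530–178.
A beats E 521–187.
D beats B 452–256.
E beats C 365–343.
Every option loses at least one head-to-head, so there is no Condorcet winner.

none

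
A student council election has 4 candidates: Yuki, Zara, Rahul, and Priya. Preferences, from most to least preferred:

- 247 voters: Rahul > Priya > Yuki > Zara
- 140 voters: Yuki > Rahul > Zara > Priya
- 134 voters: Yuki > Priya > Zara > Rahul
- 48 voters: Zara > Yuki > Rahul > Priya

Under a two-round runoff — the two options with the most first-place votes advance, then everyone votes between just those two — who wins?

Yuki

Round 1 first-place votes: Yuki 274, Zara 48, Rahul 247, Priya 0.
Yuki and Rahul advance.
Runoff: Yuki is preferred to Rahul by 322 voters; Rahul by 247.
Yuki wins the runoff.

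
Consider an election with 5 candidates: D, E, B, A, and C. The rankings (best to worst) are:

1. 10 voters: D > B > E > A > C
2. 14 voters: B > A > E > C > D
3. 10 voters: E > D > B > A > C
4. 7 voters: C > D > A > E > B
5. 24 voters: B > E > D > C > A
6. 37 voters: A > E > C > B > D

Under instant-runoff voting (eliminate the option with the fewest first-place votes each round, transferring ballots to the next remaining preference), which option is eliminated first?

C

Round 1: D 10, E 10, B 38, A 37, C 7. Eliminate C.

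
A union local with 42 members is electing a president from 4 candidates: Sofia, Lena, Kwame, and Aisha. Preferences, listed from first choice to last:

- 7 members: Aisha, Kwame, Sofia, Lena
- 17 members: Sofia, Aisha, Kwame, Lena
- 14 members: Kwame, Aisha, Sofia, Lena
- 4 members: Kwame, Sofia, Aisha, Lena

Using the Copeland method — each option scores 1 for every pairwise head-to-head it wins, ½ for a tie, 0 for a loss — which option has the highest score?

Sofia: beats Lena; ties Aisha; loses to Kwame → score 1.5.
Lena: loses to Sofia, Kwame, and Aisha → score 0.
Kwame: beats Sofia and Lena; loses to Aisha → score 2.
Aisha: beats Lena and Kwame; ties Sofia → score 2.5.
Aisha has the best pairwise record.

Aisha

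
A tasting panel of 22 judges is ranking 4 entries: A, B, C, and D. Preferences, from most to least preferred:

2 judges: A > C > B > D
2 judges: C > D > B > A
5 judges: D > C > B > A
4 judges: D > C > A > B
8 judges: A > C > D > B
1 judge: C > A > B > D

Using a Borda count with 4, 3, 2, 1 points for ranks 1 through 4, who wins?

C

A: 2·4 + 2·1 + 5·1 + 4·2 + 8·4 + 1·3 = 58
B: 2·2 + 2·2 + 5·2 + 4·1 + 8·1 + 1·2 = 32
C: 2·3 + 2·4 + 5·3 + 4·3 + 8·3 + 1·4 = 69
D: 2·1 + 2·3 + 5·4 + 4·4 + 8·2 + 1·1 = 61
C has the highest Borda score (69).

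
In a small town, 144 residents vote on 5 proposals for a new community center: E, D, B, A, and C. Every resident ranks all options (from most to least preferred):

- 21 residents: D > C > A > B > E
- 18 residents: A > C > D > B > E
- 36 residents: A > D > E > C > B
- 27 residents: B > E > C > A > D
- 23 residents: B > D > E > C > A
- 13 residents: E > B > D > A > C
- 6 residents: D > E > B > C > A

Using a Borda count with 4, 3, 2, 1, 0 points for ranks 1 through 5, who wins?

E: 21·0 + 18·0 + 36·2 + 27·3 + 23·2 + 13·4 + 6·3 = 269
D: 21·4 + 18·2 + 36·3 + 27·0 + 23·3 + 13·2 + 6·4 = 347
B: 21·1 + 18·1 + 36·0 + 27·4 + 23·4 + 13·3 + 6·2 = 290
A: 21·2 + 18·4 + 36·4 + 27·1 + 23·0 + 13·1 + 6·0 = 298
C: 21·3 + 18·3 + 36·1 + 27·2 + 23·1 + 13·0 + 6·1 = 236
D has the highest Borda score (347).

D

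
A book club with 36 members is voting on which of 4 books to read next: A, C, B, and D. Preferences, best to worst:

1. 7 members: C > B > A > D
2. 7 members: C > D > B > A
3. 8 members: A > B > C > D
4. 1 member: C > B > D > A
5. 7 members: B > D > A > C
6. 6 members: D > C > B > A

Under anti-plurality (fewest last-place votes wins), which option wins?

Last-place votes: A 14, C 7, B 0, D 15.
B is ranked last by the fewest voters, so B wins.

B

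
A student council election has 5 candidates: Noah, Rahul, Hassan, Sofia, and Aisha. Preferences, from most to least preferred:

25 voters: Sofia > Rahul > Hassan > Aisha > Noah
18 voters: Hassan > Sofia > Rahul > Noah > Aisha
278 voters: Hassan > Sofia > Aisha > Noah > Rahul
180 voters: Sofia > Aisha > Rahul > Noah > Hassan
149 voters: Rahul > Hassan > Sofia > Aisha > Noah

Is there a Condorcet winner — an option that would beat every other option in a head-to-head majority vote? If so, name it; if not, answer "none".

none

Checking pairwise contests:
Rahul beats Noah 372–278.
Sofia beats Rahul 501–149.
Rahul beats Hassan 354–296.
Hassan beats Sofia 445–205.
Hassan beats Aisha 470–180.
Every option loses at least one head-to-head, so there is no Condorcet winner.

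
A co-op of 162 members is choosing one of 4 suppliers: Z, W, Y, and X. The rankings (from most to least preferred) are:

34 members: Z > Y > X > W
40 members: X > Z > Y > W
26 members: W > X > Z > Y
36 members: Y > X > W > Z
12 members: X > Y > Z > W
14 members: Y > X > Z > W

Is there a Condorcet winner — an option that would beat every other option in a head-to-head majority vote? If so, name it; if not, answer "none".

none

Checking pairwise contests:
X beats Z 128–34.
Z beats W 100–62.
Z beats Y 100–62.
Y beats X 84–78.
Every option loses at least one head-to-head, so there is no Condorcet winner.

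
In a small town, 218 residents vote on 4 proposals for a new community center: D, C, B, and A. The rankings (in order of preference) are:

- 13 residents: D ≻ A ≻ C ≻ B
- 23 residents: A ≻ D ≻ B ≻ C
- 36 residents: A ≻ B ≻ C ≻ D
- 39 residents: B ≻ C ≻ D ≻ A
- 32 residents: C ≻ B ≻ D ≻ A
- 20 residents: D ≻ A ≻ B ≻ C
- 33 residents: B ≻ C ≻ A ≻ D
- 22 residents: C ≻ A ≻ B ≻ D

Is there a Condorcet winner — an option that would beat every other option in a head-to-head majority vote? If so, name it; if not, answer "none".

none

Checking pairwise contests:
C beats D 162–56.
B beats C 151–67.
A beats B 114–104.
C beats A 126–92.
Every option loses at least one head-to-head, so there is no Condorcet winner.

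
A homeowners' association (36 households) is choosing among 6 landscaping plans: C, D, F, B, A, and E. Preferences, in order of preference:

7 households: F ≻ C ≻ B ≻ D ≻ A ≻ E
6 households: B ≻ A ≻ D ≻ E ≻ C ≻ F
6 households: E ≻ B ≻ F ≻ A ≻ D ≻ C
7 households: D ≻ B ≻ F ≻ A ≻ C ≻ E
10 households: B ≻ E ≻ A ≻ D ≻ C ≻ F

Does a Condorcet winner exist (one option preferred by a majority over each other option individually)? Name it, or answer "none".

B vs C: 29–7 for B.
B vs D: 29–7 for B.
B vs F: 29–7 for B.
B vs A: 36–0 for B.
B vs E: 30–6 for B.
B beats every other option head-to-head.

B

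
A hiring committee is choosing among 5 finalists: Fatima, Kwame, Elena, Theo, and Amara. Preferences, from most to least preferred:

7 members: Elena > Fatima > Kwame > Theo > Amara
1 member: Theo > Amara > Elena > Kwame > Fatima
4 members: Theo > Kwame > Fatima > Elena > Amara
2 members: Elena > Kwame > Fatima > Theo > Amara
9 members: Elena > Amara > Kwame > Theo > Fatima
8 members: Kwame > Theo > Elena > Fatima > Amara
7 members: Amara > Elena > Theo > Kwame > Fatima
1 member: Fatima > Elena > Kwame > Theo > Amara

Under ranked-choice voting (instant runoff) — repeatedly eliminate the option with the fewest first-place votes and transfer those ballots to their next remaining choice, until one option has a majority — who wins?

Elena

Round 1: Fatima 1, Kwame 8, Elena 18, Theo 5, Amara 7. Eliminate Fatima.
Round 2: Kwame 8, Elena 19, Theo 5, Amara 7. Eliminate Theo.
Round 3: Kwame 12, Elena 19, Amara 8. Eliminate Amara.
Round 4: Kwame 12, Elena 27. Elena has a majority.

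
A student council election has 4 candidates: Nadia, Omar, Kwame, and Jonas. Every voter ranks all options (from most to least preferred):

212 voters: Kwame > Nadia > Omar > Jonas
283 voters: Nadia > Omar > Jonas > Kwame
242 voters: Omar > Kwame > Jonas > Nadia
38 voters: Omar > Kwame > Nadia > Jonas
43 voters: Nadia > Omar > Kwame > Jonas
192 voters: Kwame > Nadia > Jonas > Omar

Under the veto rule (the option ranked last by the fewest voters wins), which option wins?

Omar

Last-place votes: Nadia 242, Omar 192, Kwame 283, Jonas 293.
Omar is ranked last by the fewest voters, so Omar wins.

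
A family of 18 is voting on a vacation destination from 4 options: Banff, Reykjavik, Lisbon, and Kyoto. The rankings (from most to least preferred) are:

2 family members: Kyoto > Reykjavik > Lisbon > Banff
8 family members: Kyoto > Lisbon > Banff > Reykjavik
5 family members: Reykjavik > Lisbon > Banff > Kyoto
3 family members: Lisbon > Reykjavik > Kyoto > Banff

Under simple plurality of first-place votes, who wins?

Kyoto

First-place votes: Banff 0, Reykjavik 5, Lisbon 3, Kyoto 10.
Kyoto has the most first-place votes.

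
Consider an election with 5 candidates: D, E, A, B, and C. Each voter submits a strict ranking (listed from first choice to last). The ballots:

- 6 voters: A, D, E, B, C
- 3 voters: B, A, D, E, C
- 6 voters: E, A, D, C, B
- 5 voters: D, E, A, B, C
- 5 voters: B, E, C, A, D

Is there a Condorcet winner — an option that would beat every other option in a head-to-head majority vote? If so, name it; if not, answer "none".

Checking pairwise contests:
A beats D 20–5.
D beats E 14–11.
E beats A 16–9.
D beats B 17–8.
D beats C 20–5.
Every option loses at least one head-to-head, so there is no Condorcet winner.

none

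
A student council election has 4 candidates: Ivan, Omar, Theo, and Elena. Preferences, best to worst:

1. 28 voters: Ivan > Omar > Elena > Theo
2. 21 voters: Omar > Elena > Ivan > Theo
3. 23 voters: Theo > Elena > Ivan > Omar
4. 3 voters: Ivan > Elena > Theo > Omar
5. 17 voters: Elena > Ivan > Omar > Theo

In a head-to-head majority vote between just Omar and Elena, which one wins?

Voters preferring Omar to Elena: 49; preferring Elena to Omar: 43.
Omar wins the head-to-head.

Omar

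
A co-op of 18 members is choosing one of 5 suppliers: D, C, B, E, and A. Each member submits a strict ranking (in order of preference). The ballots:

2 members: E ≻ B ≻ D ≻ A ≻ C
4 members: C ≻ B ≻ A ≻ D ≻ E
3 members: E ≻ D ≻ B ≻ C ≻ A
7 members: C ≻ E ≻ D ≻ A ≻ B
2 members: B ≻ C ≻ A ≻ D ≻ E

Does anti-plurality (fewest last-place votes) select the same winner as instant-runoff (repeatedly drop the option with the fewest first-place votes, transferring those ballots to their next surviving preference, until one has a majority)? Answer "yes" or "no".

no

Anti-plurality — last-place votes: D 0, C 2, B 7, E 6, A 3. Winner: D.
Instant-runoff — R1 D 0, C 11, B 2, E 5, A 0 (C winner). Winner: C.
The two methods disagree.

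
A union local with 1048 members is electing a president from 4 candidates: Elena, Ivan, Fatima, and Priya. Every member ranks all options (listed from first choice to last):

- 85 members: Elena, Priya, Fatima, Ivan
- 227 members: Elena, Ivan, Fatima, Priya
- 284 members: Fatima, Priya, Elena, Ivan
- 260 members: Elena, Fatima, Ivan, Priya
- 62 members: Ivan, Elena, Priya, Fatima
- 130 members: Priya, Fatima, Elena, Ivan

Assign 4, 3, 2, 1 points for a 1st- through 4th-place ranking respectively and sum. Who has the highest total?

Elena: 85·4 + 227·4 + 284·2 + 260·4 + 62·3 + 130·2 = 3302
Ivan: 85·1 + 227·3 + 284·1 + 260·2 + 62·4 + 130·1 = 1948
Fatima: 85·2 + 227·2 + 284·4 + 260·3 + 62·1 + 130·3 = 2992
Priya: 85·3 + 227·1 + 284·3 + 260·1 + 62·2 + 130·4 = 2238
Elena has the highest Borda score (3302).

Elena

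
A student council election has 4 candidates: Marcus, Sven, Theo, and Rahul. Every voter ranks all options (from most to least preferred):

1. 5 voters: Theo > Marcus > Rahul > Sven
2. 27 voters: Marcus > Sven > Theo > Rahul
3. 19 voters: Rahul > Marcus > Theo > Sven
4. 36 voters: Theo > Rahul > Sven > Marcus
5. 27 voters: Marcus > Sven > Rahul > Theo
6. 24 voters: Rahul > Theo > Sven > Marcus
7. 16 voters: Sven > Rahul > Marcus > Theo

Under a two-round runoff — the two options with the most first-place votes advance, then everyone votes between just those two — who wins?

Rahul

Round 1 first-place votes: Marcus 54, Sven 16, Theo 41, Rahul 43.
Marcus and Rahul advance.
Runoff: Marcus is preferred to Rahul by 59 voters; Rahul by 95.
Rahul wins the runoff.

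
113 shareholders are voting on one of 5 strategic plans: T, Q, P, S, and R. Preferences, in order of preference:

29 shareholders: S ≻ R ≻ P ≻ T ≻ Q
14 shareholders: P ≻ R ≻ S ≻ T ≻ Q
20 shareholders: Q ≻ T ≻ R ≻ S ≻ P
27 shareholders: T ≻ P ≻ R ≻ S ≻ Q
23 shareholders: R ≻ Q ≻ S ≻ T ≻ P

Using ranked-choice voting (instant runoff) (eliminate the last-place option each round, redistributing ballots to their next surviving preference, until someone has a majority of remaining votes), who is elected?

Round 1: T 27, Q 20, P 14, S 29, R 23. Eliminate P.
Round 2: T 27, Q 20, S 29, R 37. Eliminate Q.
Round 3: T 47, S 29, R 37. Eliminate S.
Round 4: T 47, R 66. R has a majority.

R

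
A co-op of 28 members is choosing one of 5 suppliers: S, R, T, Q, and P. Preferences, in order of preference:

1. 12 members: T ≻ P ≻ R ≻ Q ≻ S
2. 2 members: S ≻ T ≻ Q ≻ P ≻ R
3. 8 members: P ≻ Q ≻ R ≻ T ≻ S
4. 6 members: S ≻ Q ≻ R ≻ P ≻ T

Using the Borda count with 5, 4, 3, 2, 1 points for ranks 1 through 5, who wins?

S: 12·1 + 2·5 + 8·1 + 6·5 = 60
R: 12·3 + 2·1 + 8·3 + 6·3 = 80
T: 12·5 + 2·4 + 8·2 + 6·1 = 90
Q: 12·2 + 2·3 + 8·4 + 6·4 = 86
P: 12·4 + 2·2 + 8·5 + 6·2 = 104
P has the highest Borda score (104).

P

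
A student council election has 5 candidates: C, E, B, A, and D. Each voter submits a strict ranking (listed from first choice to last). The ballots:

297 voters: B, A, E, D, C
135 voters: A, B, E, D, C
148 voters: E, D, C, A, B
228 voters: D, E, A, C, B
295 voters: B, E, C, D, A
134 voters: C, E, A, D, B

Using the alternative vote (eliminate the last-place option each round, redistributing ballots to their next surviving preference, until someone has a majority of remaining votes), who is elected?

Round 1: C 134, E 148, B 592, A 135, D 228. Eliminate C.
Round 2: E 282, B 592, A 135, D 228. Eliminate A.
Round 3: E 282, B 727, D 228. B has a majority.

B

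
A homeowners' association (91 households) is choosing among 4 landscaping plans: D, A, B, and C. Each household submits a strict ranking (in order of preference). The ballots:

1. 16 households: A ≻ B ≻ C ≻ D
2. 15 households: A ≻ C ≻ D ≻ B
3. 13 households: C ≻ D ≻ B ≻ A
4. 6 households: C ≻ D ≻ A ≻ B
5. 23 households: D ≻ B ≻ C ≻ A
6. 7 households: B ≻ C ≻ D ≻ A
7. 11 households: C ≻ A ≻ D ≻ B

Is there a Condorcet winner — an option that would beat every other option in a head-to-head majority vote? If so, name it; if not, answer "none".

Checking pairwise contests:
C beats D 68–23.
D beats A 49–42.
D beats B 68–23.
B beats C 46–45.
Every option loses at least one head-to-head, so there is no Condorcet winner.

none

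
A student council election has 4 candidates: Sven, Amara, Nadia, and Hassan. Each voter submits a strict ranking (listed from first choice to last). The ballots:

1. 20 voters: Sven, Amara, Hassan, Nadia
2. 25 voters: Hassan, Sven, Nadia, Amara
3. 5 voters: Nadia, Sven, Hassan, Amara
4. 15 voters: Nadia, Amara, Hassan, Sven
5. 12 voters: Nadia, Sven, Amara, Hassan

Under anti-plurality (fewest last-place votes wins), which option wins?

Hassan

Last-place votes: Sven 15, Amara 30, Nadia 20, Hassan 12.
Hassan is ranked last by the fewest voters, so Hassan wins.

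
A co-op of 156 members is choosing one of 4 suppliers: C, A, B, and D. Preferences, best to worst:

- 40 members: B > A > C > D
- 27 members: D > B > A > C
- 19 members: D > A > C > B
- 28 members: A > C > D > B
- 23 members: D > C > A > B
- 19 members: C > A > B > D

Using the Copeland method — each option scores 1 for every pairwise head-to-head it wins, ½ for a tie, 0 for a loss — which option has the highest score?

A

C: beats B and D; loses to A → score 2.
A: beats C, B, and D → score 3.
B: loses to C, A, and D → score 0.
D: beats B; loses to C and A → score 1.
A has the best pairwise record.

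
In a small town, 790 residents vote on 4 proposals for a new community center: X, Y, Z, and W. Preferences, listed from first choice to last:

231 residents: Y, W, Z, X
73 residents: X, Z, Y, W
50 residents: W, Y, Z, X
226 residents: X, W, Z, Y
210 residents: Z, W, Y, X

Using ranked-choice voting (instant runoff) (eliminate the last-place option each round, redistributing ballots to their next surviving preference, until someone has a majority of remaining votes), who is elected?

Round 1: X 299, Y 231, Z 210, W 50. Eliminate W.
Round 2: X 299, Y 281, Z 210. Eliminate Z.
Round 3: X 299, Y 491. Y has a majority.

Y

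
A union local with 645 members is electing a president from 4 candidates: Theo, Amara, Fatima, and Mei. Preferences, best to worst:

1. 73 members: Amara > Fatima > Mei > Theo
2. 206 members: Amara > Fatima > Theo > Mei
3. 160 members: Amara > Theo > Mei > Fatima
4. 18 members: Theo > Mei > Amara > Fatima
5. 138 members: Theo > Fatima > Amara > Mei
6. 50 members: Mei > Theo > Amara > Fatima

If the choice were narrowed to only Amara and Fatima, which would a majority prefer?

Amara

Voters preferring Amara to Fatima: 507; preferring Fatima to Amara: 138.
Amara wins the head-to-head.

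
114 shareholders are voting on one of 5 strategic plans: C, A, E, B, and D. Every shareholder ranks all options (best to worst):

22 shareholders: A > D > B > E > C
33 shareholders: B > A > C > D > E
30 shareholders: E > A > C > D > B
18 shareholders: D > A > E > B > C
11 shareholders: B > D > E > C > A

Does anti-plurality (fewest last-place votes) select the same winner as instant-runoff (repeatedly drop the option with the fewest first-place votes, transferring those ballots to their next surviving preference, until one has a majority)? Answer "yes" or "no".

Anti-plurality — last-place votes: C 40, A 11, E 33, B 30, D 0. Winner: D.
Instant-runoff — R1 C 0, A 22, E 30, B 44, D 18 (C out); R2 A 22, E 30, B 44, D 18 (D out); R3 A 40, E 30, B 44 (E out); R4 A 70, B 44 (A winner). Winner: A.
The two methods disagree.

no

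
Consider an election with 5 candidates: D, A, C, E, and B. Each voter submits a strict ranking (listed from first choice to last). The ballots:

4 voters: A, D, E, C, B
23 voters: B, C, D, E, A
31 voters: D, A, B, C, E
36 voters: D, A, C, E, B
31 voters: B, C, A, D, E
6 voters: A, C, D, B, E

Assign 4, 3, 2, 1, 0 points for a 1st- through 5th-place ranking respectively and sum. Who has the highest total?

D

D: 4·3 + 23·2 + 31·4 + 36·4 + 31·1 + 6·2 = 369
A: 4·4 + 23·0 + 31·3 + 36·3 + 31·2 + 6·4 = 303
C: 4·1 + 23·3 + 31·1 + 36·2 + 31·3 + 6·3 = 287
E: 4·2 + 23·1 + 31·0 + 36·1 + 31·0 + 6·0 = 67
B: 4·0 + 23·4 + 31·2 + 36·0 + 31·4 + 6·1 = 284
D has the highest Borda score (369).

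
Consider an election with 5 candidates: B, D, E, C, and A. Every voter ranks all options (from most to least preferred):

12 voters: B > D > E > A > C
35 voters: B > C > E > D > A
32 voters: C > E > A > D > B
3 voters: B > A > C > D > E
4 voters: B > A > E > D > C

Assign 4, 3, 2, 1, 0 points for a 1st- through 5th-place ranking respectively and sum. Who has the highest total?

B: 12·4 + 35·4 + 32·0 + 3·4 + 4·4 = 216
D: 12·3 + 35·1 + 32·1 + 3·1 + 4·1 = 110
E: 12·2 + 35·2 + 32·3 + 3·0 + 4·2 = 198
C: 12·0 + 35·3 + 32·4 + 3·2 + 4·0 = 239
A: 12·1 + 35·0 + 32·2 + 3·3 + 4·3 = 97
C has the highest Borda score (239).

C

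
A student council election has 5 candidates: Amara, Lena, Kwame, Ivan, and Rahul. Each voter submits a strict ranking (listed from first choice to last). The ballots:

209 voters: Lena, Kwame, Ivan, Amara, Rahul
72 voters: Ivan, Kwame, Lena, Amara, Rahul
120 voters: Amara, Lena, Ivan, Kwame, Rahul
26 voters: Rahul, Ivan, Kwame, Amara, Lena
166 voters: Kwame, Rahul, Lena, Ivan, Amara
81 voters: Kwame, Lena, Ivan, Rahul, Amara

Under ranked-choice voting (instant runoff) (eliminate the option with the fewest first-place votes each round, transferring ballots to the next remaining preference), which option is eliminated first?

Rahul

Round 1: Amara 120, Lena 209, Kwame 247, Ivan 72, Rahul 26. Eliminate Rahul.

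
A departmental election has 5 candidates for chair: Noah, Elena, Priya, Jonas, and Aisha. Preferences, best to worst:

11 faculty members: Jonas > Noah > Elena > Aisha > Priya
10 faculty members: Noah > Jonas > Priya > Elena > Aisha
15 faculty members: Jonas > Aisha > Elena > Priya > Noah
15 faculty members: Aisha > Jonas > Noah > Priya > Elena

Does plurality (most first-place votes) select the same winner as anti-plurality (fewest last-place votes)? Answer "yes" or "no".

yes

Plurality — first-place votes: Noah 10, Elena 0, Priya 0, Jonas 26, Aisha 15. Winner: Jonas.
Anti-plurality — last-place votes: Noah 15, Elena 15, Priya 11, Jonas 0, Aisha 10. Winner: Jonas.
The two methods agree.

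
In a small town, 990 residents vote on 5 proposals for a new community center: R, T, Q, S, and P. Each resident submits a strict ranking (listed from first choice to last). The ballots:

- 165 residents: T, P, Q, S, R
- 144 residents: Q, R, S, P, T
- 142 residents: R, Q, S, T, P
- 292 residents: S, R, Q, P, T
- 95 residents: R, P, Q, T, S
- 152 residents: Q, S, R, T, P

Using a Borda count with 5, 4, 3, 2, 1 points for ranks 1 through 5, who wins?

Q

R: 165·1 + 144·4 + 142·5 + 292·4 + 95·5 + 152·3 = 3550
T: 165·5 + 144·1 + 142·2 + 292·1 + 95·2 + 152·2 = 2039
Q: 165·3 + 144·5 + 142·4 + 292·3 + 95·3 + 152·5 = 3704
S: 165·2 + 144·3 + 142·3 + 292·5 + 95·1 + 152·4 = 3351
P: 165·4 + 144·2 + 142·1 + 292·2 + 95·4 + 152·1 = 2206
Q has the highest Borda score (3704).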